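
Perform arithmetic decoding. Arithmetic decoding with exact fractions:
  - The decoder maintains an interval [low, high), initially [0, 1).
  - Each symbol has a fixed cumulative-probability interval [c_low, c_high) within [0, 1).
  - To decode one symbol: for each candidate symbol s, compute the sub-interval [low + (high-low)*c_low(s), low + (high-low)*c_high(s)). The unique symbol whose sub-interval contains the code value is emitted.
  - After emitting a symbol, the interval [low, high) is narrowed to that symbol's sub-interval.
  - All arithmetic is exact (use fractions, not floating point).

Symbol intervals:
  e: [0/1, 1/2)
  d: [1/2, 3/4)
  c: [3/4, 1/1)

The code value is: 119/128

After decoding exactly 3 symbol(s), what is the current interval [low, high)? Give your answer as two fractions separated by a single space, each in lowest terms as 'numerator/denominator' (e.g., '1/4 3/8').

Step 1: interval [0/1, 1/1), width = 1/1 - 0/1 = 1/1
  'e': [0/1 + 1/1*0/1, 0/1 + 1/1*1/2) = [0/1, 1/2)
  'd': [0/1 + 1/1*1/2, 0/1 + 1/1*3/4) = [1/2, 3/4)
  'c': [0/1 + 1/1*3/4, 0/1 + 1/1*1/1) = [3/4, 1/1) <- contains code 119/128
  emit 'c', narrow to [3/4, 1/1)
Step 2: interval [3/4, 1/1), width = 1/1 - 3/4 = 1/4
  'e': [3/4 + 1/4*0/1, 3/4 + 1/4*1/2) = [3/4, 7/8)
  'd': [3/4 + 1/4*1/2, 3/4 + 1/4*3/4) = [7/8, 15/16) <- contains code 119/128
  'c': [3/4 + 1/4*3/4, 3/4 + 1/4*1/1) = [15/16, 1/1)
  emit 'd', narrow to [7/8, 15/16)
Step 3: interval [7/8, 15/16), width = 15/16 - 7/8 = 1/16
  'e': [7/8 + 1/16*0/1, 7/8 + 1/16*1/2) = [7/8, 29/32)
  'd': [7/8 + 1/16*1/2, 7/8 + 1/16*3/4) = [29/32, 59/64)
  'c': [7/8 + 1/16*3/4, 7/8 + 1/16*1/1) = [59/64, 15/16) <- contains code 119/128
  emit 'c', narrow to [59/64, 15/16)

Answer: 59/64 15/16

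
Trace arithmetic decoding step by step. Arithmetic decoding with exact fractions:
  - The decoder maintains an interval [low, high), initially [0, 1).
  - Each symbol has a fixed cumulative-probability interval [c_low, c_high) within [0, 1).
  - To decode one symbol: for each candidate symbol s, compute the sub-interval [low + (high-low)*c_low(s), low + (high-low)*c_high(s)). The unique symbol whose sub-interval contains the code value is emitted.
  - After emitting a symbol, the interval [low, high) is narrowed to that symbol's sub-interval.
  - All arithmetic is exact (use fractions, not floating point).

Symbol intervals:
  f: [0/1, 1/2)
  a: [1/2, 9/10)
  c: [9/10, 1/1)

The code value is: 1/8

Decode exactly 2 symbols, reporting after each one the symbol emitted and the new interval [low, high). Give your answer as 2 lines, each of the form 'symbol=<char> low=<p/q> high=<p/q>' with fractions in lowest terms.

Step 1: interval [0/1, 1/1), width = 1/1 - 0/1 = 1/1
  'f': [0/1 + 1/1*0/1, 0/1 + 1/1*1/2) = [0/1, 1/2) <- contains code 1/8
  'a': [0/1 + 1/1*1/2, 0/1 + 1/1*9/10) = [1/2, 9/10)
  'c': [0/1 + 1/1*9/10, 0/1 + 1/1*1/1) = [9/10, 1/1)
  emit 'f', narrow to [0/1, 1/2)
Step 2: interval [0/1, 1/2), width = 1/2 - 0/1 = 1/2
  'f': [0/1 + 1/2*0/1, 0/1 + 1/2*1/2) = [0/1, 1/4) <- contains code 1/8
  'a': [0/1 + 1/2*1/2, 0/1 + 1/2*9/10) = [1/4, 9/20)
  'c': [0/1 + 1/2*9/10, 0/1 + 1/2*1/1) = [9/20, 1/2)
  emit 'f', narrow to [0/1, 1/4)

Answer: symbol=f low=0/1 high=1/2
symbol=f low=0/1 high=1/4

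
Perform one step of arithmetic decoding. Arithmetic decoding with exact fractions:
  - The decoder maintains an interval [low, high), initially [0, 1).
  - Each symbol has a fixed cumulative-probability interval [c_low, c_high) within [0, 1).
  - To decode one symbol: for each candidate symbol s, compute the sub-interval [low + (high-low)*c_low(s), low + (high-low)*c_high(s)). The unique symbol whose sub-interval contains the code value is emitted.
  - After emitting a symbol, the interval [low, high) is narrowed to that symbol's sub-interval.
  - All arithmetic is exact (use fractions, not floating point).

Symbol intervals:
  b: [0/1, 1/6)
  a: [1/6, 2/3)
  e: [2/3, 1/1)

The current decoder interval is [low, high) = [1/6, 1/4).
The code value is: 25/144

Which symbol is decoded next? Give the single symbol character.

Answer: b

Derivation:
Interval width = high − low = 1/4 − 1/6 = 1/12
Scaled code = (code − low) / width = (25/144 − 1/6) / 1/12 = 1/12
  b: [0/1, 1/6) ← scaled code falls here ✓
  a: [1/6, 2/3) 
  e: [2/3, 1/1) 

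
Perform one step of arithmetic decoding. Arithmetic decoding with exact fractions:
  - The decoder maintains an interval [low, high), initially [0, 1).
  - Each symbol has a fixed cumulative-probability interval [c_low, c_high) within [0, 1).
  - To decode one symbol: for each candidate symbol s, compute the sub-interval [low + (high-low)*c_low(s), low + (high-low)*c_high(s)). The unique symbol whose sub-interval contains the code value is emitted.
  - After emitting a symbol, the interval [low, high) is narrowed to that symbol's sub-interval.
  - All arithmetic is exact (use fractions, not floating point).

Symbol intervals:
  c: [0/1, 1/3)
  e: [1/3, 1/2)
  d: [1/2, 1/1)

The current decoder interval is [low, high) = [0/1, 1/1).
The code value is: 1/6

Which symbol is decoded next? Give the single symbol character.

Answer: c

Derivation:
Interval width = high − low = 1/1 − 0/1 = 1/1
Scaled code = (code − low) / width = (1/6 − 0/1) / 1/1 = 1/6
  c: [0/1, 1/3) ← scaled code falls here ✓
  e: [1/3, 1/2) 
  d: [1/2, 1/1) 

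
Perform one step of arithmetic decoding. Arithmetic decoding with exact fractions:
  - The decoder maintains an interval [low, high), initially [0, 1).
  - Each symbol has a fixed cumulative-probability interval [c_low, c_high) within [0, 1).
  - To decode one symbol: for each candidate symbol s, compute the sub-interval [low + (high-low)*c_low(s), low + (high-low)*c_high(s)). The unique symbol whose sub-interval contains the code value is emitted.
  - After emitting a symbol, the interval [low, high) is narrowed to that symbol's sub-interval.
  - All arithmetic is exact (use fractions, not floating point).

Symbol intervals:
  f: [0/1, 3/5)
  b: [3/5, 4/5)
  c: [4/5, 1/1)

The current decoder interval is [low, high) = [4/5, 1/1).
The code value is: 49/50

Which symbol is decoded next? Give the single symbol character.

Answer: c

Derivation:
Interval width = high − low = 1/1 − 4/5 = 1/5
Scaled code = (code − low) / width = (49/50 − 4/5) / 1/5 = 9/10
  f: [0/1, 3/5) 
  b: [3/5, 4/5) 
  c: [4/5, 1/1) ← scaled code falls here ✓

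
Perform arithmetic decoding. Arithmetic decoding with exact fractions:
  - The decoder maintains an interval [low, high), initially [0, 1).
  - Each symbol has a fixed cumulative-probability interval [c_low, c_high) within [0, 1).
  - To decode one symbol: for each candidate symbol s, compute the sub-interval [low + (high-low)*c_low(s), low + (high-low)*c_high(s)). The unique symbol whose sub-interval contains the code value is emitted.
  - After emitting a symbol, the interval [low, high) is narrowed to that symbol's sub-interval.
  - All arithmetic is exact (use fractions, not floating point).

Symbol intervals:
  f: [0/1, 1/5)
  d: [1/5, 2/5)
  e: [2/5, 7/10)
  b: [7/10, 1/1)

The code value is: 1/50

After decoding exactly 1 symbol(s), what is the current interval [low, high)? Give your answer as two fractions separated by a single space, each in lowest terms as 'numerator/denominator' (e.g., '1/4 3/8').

Step 1: interval [0/1, 1/1), width = 1/1 - 0/1 = 1/1
  'f': [0/1 + 1/1*0/1, 0/1 + 1/1*1/5) = [0/1, 1/5) <- contains code 1/50
  'd': [0/1 + 1/1*1/5, 0/1 + 1/1*2/5) = [1/5, 2/5)
  'e': [0/1 + 1/1*2/5, 0/1 + 1/1*7/10) = [2/5, 7/10)
  'b': [0/1 + 1/1*7/10, 0/1 + 1/1*1/1) = [7/10, 1/1)
  emit 'f', narrow to [0/1, 1/5)

Answer: 0/1 1/5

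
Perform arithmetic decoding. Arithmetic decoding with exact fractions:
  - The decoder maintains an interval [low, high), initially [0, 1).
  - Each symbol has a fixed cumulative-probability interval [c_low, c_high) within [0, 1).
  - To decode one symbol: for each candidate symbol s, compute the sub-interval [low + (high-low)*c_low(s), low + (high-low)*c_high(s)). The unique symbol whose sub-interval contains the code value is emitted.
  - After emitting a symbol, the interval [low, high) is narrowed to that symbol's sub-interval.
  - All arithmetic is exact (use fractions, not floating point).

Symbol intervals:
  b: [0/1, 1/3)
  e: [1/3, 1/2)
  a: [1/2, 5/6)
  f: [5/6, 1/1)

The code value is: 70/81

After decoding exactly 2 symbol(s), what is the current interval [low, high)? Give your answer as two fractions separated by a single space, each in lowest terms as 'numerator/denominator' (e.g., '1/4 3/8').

Answer: 5/6 8/9

Derivation:
Step 1: interval [0/1, 1/1), width = 1/1 - 0/1 = 1/1
  'b': [0/1 + 1/1*0/1, 0/1 + 1/1*1/3) = [0/1, 1/3)
  'e': [0/1 + 1/1*1/3, 0/1 + 1/1*1/2) = [1/3, 1/2)
  'a': [0/1 + 1/1*1/2, 0/1 + 1/1*5/6) = [1/2, 5/6)
  'f': [0/1 + 1/1*5/6, 0/1 + 1/1*1/1) = [5/6, 1/1) <- contains code 70/81
  emit 'f', narrow to [5/6, 1/1)
Step 2: interval [5/6, 1/1), width = 1/1 - 5/6 = 1/6
  'b': [5/6 + 1/6*0/1, 5/6 + 1/6*1/3) = [5/6, 8/9) <- contains code 70/81
  'e': [5/6 + 1/6*1/3, 5/6 + 1/6*1/2) = [8/9, 11/12)
  'a': [5/6 + 1/6*1/2, 5/6 + 1/6*5/6) = [11/12, 35/36)
  'f': [5/6 + 1/6*5/6, 5/6 + 1/6*1/1) = [35/36, 1/1)
  emit 'b', narrow to [5/6, 8/9)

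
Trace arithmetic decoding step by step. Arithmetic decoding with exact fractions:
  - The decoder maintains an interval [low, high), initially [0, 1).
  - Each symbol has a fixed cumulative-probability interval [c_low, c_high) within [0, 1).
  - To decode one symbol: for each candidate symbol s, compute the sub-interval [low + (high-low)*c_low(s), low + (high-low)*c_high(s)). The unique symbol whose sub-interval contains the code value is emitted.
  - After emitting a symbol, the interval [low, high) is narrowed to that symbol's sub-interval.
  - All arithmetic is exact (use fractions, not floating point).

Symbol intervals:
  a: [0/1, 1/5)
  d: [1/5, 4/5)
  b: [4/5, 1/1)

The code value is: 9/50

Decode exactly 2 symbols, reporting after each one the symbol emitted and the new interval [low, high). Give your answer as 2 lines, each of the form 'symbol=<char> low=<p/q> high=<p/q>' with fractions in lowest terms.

Step 1: interval [0/1, 1/1), width = 1/1 - 0/1 = 1/1
  'a': [0/1 + 1/1*0/1, 0/1 + 1/1*1/5) = [0/1, 1/5) <- contains code 9/50
  'd': [0/1 + 1/1*1/5, 0/1 + 1/1*4/5) = [1/5, 4/5)
  'b': [0/1 + 1/1*4/5, 0/1 + 1/1*1/1) = [4/5, 1/1)
  emit 'a', narrow to [0/1, 1/5)
Step 2: interval [0/1, 1/5), width = 1/5 - 0/1 = 1/5
  'a': [0/1 + 1/5*0/1, 0/1 + 1/5*1/5) = [0/1, 1/25)
  'd': [0/1 + 1/5*1/5, 0/1 + 1/5*4/5) = [1/25, 4/25)
  'b': [0/1 + 1/5*4/5, 0/1 + 1/5*1/1) = [4/25, 1/5) <- contains code 9/50
  emit 'b', narrow to [4/25, 1/5)

Answer: symbol=a low=0/1 high=1/5
symbol=b low=4/25 high=1/5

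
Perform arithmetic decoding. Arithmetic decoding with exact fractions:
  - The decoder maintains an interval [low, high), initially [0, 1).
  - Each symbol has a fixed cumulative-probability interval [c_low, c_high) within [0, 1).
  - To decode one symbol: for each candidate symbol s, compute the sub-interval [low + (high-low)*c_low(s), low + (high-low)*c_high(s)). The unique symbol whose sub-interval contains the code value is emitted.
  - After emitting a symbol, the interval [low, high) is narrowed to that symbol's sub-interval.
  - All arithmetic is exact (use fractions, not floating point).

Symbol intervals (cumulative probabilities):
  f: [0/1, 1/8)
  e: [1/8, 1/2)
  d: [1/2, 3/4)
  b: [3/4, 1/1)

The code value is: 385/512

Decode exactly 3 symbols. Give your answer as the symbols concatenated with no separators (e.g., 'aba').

Step 1: interval [0/1, 1/1), width = 1/1 - 0/1 = 1/1
  'f': [0/1 + 1/1*0/1, 0/1 + 1/1*1/8) = [0/1, 1/8)
  'e': [0/1 + 1/1*1/8, 0/1 + 1/1*1/2) = [1/8, 1/2)
  'd': [0/1 + 1/1*1/2, 0/1 + 1/1*3/4) = [1/2, 3/4)
  'b': [0/1 + 1/1*3/4, 0/1 + 1/1*1/1) = [3/4, 1/1) <- contains code 385/512
  emit 'b', narrow to [3/4, 1/1)
Step 2: interval [3/4, 1/1), width = 1/1 - 3/4 = 1/4
  'f': [3/4 + 1/4*0/1, 3/4 + 1/4*1/8) = [3/4, 25/32) <- contains code 385/512
  'e': [3/4 + 1/4*1/8, 3/4 + 1/4*1/2) = [25/32, 7/8)
  'd': [3/4 + 1/4*1/2, 3/4 + 1/4*3/4) = [7/8, 15/16)
  'b': [3/4 + 1/4*3/4, 3/4 + 1/4*1/1) = [15/16, 1/1)
  emit 'f', narrow to [3/4, 25/32)
Step 3: interval [3/4, 25/32), width = 25/32 - 3/4 = 1/32
  'f': [3/4 + 1/32*0/1, 3/4 + 1/32*1/8) = [3/4, 193/256) <- contains code 385/512
  'e': [3/4 + 1/32*1/8, 3/4 + 1/32*1/2) = [193/256, 49/64)
  'd': [3/4 + 1/32*1/2, 3/4 + 1/32*3/4) = [49/64, 99/128)
  'b': [3/4 + 1/32*3/4, 3/4 + 1/32*1/1) = [99/128, 25/32)
  emit 'f', narrow to [3/4, 193/256)

Answer: bff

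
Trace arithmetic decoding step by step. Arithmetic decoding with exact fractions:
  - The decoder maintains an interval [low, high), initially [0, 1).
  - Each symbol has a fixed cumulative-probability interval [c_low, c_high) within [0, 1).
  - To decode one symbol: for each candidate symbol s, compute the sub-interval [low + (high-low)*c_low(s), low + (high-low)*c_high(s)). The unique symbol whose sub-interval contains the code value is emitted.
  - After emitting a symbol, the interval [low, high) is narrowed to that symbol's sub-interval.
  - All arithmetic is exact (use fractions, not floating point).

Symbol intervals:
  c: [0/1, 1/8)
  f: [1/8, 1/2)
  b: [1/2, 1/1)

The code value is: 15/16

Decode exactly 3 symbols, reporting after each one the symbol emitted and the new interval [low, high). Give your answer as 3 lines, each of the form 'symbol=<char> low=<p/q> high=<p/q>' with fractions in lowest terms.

Answer: symbol=b low=1/2 high=1/1
symbol=b low=3/4 high=1/1
symbol=b low=7/8 high=1/1

Derivation:
Step 1: interval [0/1, 1/1), width = 1/1 - 0/1 = 1/1
  'c': [0/1 + 1/1*0/1, 0/1 + 1/1*1/8) = [0/1, 1/8)
  'f': [0/1 + 1/1*1/8, 0/1 + 1/1*1/2) = [1/8, 1/2)
  'b': [0/1 + 1/1*1/2, 0/1 + 1/1*1/1) = [1/2, 1/1) <- contains code 15/16
  emit 'b', narrow to [1/2, 1/1)
Step 2: interval [1/2, 1/1), width = 1/1 - 1/2 = 1/2
  'c': [1/2 + 1/2*0/1, 1/2 + 1/2*1/8) = [1/2, 9/16)
  'f': [1/2 + 1/2*1/8, 1/2 + 1/2*1/2) = [9/16, 3/4)
  'b': [1/2 + 1/2*1/2, 1/2 + 1/2*1/1) = [3/4, 1/1) <- contains code 15/16
  emit 'b', narrow to [3/4, 1/1)
Step 3: interval [3/4, 1/1), width = 1/1 - 3/4 = 1/4
  'c': [3/4 + 1/4*0/1, 3/4 + 1/4*1/8) = [3/4, 25/32)
  'f': [3/4 + 1/4*1/8, 3/4 + 1/4*1/2) = [25/32, 7/8)
  'b': [3/4 + 1/4*1/2, 3/4 + 1/4*1/1) = [7/8, 1/1) <- contains code 15/16
  emit 'b', narrow to [7/8, 1/1)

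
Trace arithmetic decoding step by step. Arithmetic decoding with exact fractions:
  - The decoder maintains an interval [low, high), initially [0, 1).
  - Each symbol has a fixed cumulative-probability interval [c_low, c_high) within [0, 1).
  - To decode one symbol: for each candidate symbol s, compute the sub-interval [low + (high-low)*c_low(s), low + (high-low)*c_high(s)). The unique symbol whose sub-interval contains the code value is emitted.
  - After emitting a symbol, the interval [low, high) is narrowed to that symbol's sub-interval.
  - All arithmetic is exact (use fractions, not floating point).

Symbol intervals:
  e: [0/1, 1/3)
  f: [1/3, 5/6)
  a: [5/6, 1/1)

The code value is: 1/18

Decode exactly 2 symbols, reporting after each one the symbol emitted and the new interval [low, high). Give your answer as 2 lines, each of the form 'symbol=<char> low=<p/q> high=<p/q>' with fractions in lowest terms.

Step 1: interval [0/1, 1/1), width = 1/1 - 0/1 = 1/1
  'e': [0/1 + 1/1*0/1, 0/1 + 1/1*1/3) = [0/1, 1/3) <- contains code 1/18
  'f': [0/1 + 1/1*1/3, 0/1 + 1/1*5/6) = [1/3, 5/6)
  'a': [0/1 + 1/1*5/6, 0/1 + 1/1*1/1) = [5/6, 1/1)
  emit 'e', narrow to [0/1, 1/3)
Step 2: interval [0/1, 1/3), width = 1/3 - 0/1 = 1/3
  'e': [0/1 + 1/3*0/1, 0/1 + 1/3*1/3) = [0/1, 1/9) <- contains code 1/18
  'f': [0/1 + 1/3*1/3, 0/1 + 1/3*5/6) = [1/9, 5/18)
  'a': [0/1 + 1/3*5/6, 0/1 + 1/3*1/1) = [5/18, 1/3)
  emit 'e', narrow to [0/1, 1/9)

Answer: symbol=e low=0/1 high=1/3
symbol=e low=0/1 high=1/9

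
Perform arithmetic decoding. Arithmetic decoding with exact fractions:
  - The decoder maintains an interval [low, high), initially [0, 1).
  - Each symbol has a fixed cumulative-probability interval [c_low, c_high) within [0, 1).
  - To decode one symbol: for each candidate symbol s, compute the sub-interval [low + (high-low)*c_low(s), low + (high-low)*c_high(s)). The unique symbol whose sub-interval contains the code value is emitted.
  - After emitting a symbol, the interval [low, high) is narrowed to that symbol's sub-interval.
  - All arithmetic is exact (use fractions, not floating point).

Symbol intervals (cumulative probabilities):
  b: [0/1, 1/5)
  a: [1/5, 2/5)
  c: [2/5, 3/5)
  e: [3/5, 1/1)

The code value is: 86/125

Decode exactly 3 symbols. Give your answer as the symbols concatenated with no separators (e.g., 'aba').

Answer: eab

Derivation:
Step 1: interval [0/1, 1/1), width = 1/1 - 0/1 = 1/1
  'b': [0/1 + 1/1*0/1, 0/1 + 1/1*1/5) = [0/1, 1/5)
  'a': [0/1 + 1/1*1/5, 0/1 + 1/1*2/5) = [1/5, 2/5)
  'c': [0/1 + 1/1*2/5, 0/1 + 1/1*3/5) = [2/5, 3/5)
  'e': [0/1 + 1/1*3/5, 0/1 + 1/1*1/1) = [3/5, 1/1) <- contains code 86/125
  emit 'e', narrow to [3/5, 1/1)
Step 2: interval [3/5, 1/1), width = 1/1 - 3/5 = 2/5
  'b': [3/5 + 2/5*0/1, 3/5 + 2/5*1/5) = [3/5, 17/25)
  'a': [3/5 + 2/5*1/5, 3/5 + 2/5*2/5) = [17/25, 19/25) <- contains code 86/125
  'c': [3/5 + 2/5*2/5, 3/5 + 2/5*3/5) = [19/25, 21/25)
  'e': [3/5 + 2/5*3/5, 3/5 + 2/5*1/1) = [21/25, 1/1)
  emit 'a', narrow to [17/25, 19/25)
Step 3: interval [17/25, 19/25), width = 19/25 - 17/25 = 2/25
  'b': [17/25 + 2/25*0/1, 17/25 + 2/25*1/5) = [17/25, 87/125) <- contains code 86/125
  'a': [17/25 + 2/25*1/5, 17/25 + 2/25*2/5) = [87/125, 89/125)
  'c': [17/25 + 2/25*2/5, 17/25 + 2/25*3/5) = [89/125, 91/125)
  'e': [17/25 + 2/25*3/5, 17/25 + 2/25*1/1) = [91/125, 19/25)
  emit 'b', narrow to [17/25, 87/125)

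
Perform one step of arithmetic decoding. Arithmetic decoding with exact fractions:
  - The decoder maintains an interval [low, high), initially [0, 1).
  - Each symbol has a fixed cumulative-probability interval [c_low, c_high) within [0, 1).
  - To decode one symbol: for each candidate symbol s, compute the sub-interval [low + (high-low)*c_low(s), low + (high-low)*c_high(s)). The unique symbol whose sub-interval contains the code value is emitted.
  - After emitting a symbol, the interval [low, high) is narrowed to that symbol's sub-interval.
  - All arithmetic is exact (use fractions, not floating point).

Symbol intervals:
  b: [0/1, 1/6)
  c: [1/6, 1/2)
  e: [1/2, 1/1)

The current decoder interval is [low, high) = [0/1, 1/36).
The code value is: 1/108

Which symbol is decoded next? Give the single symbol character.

Interval width = high − low = 1/36 − 0/1 = 1/36
Scaled code = (code − low) / width = (1/108 − 0/1) / 1/36 = 1/3
  b: [0/1, 1/6) 
  c: [1/6, 1/2) ← scaled code falls here ✓
  e: [1/2, 1/1) 

Answer: c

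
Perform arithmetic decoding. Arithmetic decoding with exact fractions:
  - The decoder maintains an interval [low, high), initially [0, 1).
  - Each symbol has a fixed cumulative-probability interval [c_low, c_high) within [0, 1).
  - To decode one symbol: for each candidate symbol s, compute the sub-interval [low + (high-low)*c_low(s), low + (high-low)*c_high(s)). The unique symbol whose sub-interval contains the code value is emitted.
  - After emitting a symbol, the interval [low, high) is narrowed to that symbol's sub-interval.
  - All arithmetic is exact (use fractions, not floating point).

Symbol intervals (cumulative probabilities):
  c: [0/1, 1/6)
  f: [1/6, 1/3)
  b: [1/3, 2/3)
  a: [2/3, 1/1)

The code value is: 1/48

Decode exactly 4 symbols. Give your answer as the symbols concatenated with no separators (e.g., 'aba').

Answer: ccaf

Derivation:
Step 1: interval [0/1, 1/1), width = 1/1 - 0/1 = 1/1
  'c': [0/1 + 1/1*0/1, 0/1 + 1/1*1/6) = [0/1, 1/6) <- contains code 1/48
  'f': [0/1 + 1/1*1/6, 0/1 + 1/1*1/3) = [1/6, 1/3)
  'b': [0/1 + 1/1*1/3, 0/1 + 1/1*2/3) = [1/3, 2/3)
  'a': [0/1 + 1/1*2/3, 0/1 + 1/1*1/1) = [2/3, 1/1)
  emit 'c', narrow to [0/1, 1/6)
Step 2: interval [0/1, 1/6), width = 1/6 - 0/1 = 1/6
  'c': [0/1 + 1/6*0/1, 0/1 + 1/6*1/6) = [0/1, 1/36) <- contains code 1/48
  'f': [0/1 + 1/6*1/6, 0/1 + 1/6*1/3) = [1/36, 1/18)
  'b': [0/1 + 1/6*1/3, 0/1 + 1/6*2/3) = [1/18, 1/9)
  'a': [0/1 + 1/6*2/3, 0/1 + 1/6*1/1) = [1/9, 1/6)
  emit 'c', narrow to [0/1, 1/36)
Step 3: interval [0/1, 1/36), width = 1/36 - 0/1 = 1/36
  'c': [0/1 + 1/36*0/1, 0/1 + 1/36*1/6) = [0/1, 1/216)
  'f': [0/1 + 1/36*1/6, 0/1 + 1/36*1/3) = [1/216, 1/108)
  'b': [0/1 + 1/36*1/3, 0/1 + 1/36*2/3) = [1/108, 1/54)
  'a': [0/1 + 1/36*2/3, 0/1 + 1/36*1/1) = [1/54, 1/36) <- contains code 1/48
  emit 'a', narrow to [1/54, 1/36)
Step 4: interval [1/54, 1/36), width = 1/36 - 1/54 = 1/108
  'c': [1/54 + 1/108*0/1, 1/54 + 1/108*1/6) = [1/54, 13/648)
  'f': [1/54 + 1/108*1/6, 1/54 + 1/108*1/3) = [13/648, 7/324) <- contains code 1/48
  'b': [1/54 + 1/108*1/3, 1/54 + 1/108*2/3) = [7/324, 2/81)
  'a': [1/54 + 1/108*2/3, 1/54 + 1/108*1/1) = [2/81, 1/36)
  emit 'f', narrow to [13/648, 7/324)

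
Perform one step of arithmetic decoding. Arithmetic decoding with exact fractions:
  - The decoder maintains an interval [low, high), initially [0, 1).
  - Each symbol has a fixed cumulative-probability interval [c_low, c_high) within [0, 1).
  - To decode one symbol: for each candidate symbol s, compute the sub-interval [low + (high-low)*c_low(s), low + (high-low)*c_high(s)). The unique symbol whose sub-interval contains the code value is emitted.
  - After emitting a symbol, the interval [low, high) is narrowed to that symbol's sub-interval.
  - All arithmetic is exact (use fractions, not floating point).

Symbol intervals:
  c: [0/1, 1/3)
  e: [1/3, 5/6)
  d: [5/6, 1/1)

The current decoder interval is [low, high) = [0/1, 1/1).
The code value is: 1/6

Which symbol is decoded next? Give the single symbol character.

Answer: c

Derivation:
Interval width = high − low = 1/1 − 0/1 = 1/1
Scaled code = (code − low) / width = (1/6 − 0/1) / 1/1 = 1/6
  c: [0/1, 1/3) ← scaled code falls here ✓
  e: [1/3, 5/6) 
  d: [5/6, 1/1) 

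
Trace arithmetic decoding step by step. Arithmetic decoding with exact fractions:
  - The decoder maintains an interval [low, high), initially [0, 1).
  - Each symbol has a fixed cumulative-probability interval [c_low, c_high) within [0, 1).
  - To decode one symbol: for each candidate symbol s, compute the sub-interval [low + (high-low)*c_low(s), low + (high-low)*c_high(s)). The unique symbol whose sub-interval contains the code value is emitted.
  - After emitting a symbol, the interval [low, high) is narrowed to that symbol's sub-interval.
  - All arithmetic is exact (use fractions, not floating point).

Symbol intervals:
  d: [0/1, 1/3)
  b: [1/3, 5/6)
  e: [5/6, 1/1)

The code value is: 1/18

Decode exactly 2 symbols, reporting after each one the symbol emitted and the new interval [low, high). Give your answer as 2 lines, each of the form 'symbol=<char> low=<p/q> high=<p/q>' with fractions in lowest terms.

Step 1: interval [0/1, 1/1), width = 1/1 - 0/1 = 1/1
  'd': [0/1 + 1/1*0/1, 0/1 + 1/1*1/3) = [0/1, 1/3) <- contains code 1/18
  'b': [0/1 + 1/1*1/3, 0/1 + 1/1*5/6) = [1/3, 5/6)
  'e': [0/1 + 1/1*5/6, 0/1 + 1/1*1/1) = [5/6, 1/1)
  emit 'd', narrow to [0/1, 1/3)
Step 2: interval [0/1, 1/3), width = 1/3 - 0/1 = 1/3
  'd': [0/1 + 1/3*0/1, 0/1 + 1/3*1/3) = [0/1, 1/9) <- contains code 1/18
  'b': [0/1 + 1/3*1/3, 0/1 + 1/3*5/6) = [1/9, 5/18)
  'e': [0/1 + 1/3*5/6, 0/1 + 1/3*1/1) = [5/18, 1/3)
  emit 'd', narrow to [0/1, 1/9)

Answer: symbol=d low=0/1 high=1/3
symbol=d low=0/1 high=1/9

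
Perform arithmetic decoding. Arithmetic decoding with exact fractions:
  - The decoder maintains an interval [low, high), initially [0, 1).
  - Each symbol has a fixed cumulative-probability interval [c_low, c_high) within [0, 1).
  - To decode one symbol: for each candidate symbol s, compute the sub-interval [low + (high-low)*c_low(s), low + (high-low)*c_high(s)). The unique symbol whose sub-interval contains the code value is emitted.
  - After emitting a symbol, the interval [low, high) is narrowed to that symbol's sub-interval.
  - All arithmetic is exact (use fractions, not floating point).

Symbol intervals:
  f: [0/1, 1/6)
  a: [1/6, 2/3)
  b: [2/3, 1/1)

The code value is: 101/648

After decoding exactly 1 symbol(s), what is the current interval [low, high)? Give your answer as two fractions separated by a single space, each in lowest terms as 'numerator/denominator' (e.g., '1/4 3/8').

Step 1: interval [0/1, 1/1), width = 1/1 - 0/1 = 1/1
  'f': [0/1 + 1/1*0/1, 0/1 + 1/1*1/6) = [0/1, 1/6) <- contains code 101/648
  'a': [0/1 + 1/1*1/6, 0/1 + 1/1*2/3) = [1/6, 2/3)
  'b': [0/1 + 1/1*2/3, 0/1 + 1/1*1/1) = [2/3, 1/1)
  emit 'f', narrow to [0/1, 1/6)

Answer: 0/1 1/6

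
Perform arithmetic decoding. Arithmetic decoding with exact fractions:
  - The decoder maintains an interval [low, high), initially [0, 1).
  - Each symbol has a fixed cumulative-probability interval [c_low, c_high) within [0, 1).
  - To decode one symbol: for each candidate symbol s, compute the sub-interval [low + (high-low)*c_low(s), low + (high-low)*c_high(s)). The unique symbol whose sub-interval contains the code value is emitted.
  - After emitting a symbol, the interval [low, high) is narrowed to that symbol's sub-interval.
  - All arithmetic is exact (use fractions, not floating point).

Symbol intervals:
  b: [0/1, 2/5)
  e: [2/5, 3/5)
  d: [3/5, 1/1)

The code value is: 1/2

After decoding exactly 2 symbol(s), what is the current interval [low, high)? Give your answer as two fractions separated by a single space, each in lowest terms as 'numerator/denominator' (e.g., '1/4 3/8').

Step 1: interval [0/1, 1/1), width = 1/1 - 0/1 = 1/1
  'b': [0/1 + 1/1*0/1, 0/1 + 1/1*2/5) = [0/1, 2/5)
  'e': [0/1 + 1/1*2/5, 0/1 + 1/1*3/5) = [2/5, 3/5) <- contains code 1/2
  'd': [0/1 + 1/1*3/5, 0/1 + 1/1*1/1) = [3/5, 1/1)
  emit 'e', narrow to [2/5, 3/5)
Step 2: interval [2/5, 3/5), width = 3/5 - 2/5 = 1/5
  'b': [2/5 + 1/5*0/1, 2/5 + 1/5*2/5) = [2/5, 12/25)
  'e': [2/5 + 1/5*2/5, 2/5 + 1/5*3/5) = [12/25, 13/25) <- contains code 1/2
  'd': [2/5 + 1/5*3/5, 2/5 + 1/5*1/1) = [13/25, 3/5)
  emit 'e', narrow to [12/25, 13/25)

Answer: 12/25 13/25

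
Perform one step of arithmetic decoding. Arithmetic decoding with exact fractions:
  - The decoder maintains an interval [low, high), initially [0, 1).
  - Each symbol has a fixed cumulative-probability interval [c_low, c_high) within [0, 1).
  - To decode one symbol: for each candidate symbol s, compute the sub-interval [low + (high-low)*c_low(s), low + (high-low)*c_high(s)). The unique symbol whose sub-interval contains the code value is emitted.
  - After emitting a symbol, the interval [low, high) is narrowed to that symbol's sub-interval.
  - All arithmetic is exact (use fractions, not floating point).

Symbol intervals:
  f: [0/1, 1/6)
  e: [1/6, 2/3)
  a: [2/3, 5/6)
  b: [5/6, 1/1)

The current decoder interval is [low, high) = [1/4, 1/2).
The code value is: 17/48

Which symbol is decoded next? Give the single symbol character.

Answer: e

Derivation:
Interval width = high − low = 1/2 − 1/4 = 1/4
Scaled code = (code − low) / width = (17/48 − 1/4) / 1/4 = 5/12
  f: [0/1, 1/6) 
  e: [1/6, 2/3) ← scaled code falls here ✓
  a: [2/3, 5/6) 
  b: [5/6, 1/1) 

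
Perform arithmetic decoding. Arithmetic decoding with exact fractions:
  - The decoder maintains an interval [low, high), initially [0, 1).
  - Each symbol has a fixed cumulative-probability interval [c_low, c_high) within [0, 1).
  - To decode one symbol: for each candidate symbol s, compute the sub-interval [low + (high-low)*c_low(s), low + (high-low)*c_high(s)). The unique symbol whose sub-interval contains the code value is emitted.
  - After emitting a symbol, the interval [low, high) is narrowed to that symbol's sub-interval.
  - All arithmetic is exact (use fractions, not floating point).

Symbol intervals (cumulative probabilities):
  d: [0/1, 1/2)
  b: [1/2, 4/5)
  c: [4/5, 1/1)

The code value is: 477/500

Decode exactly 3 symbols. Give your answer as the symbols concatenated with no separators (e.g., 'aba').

Step 1: interval [0/1, 1/1), width = 1/1 - 0/1 = 1/1
  'd': [0/1 + 1/1*0/1, 0/1 + 1/1*1/2) = [0/1, 1/2)
  'b': [0/1 + 1/1*1/2, 0/1 + 1/1*4/5) = [1/2, 4/5)
  'c': [0/1 + 1/1*4/5, 0/1 + 1/1*1/1) = [4/5, 1/1) <- contains code 477/500
  emit 'c', narrow to [4/5, 1/1)
Step 2: interval [4/5, 1/1), width = 1/1 - 4/5 = 1/5
  'd': [4/5 + 1/5*0/1, 4/5 + 1/5*1/2) = [4/5, 9/10)
  'b': [4/5 + 1/5*1/2, 4/5 + 1/5*4/5) = [9/10, 24/25) <- contains code 477/500
  'c': [4/5 + 1/5*4/5, 4/5 + 1/5*1/1) = [24/25, 1/1)
  emit 'b', narrow to [9/10, 24/25)
Step 3: interval [9/10, 24/25), width = 24/25 - 9/10 = 3/50
  'd': [9/10 + 3/50*0/1, 9/10 + 3/50*1/2) = [9/10, 93/100)
  'b': [9/10 + 3/50*1/2, 9/10 + 3/50*4/5) = [93/100, 237/250)
  'c': [9/10 + 3/50*4/5, 9/10 + 3/50*1/1) = [237/250, 24/25) <- contains code 477/500
  emit 'c', narrow to [237/250, 24/25)

Answer: cbc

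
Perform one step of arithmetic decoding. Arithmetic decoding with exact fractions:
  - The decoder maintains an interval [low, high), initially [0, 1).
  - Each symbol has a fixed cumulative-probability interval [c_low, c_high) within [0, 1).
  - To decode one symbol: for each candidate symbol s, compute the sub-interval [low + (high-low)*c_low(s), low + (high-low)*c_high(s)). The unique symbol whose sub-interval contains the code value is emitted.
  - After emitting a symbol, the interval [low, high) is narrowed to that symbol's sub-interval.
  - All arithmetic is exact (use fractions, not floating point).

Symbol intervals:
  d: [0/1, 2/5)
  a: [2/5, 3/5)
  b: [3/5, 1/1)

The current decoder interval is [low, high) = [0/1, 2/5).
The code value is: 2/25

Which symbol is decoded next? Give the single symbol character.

Answer: d

Derivation:
Interval width = high − low = 2/5 − 0/1 = 2/5
Scaled code = (code − low) / width = (2/25 − 0/1) / 2/5 = 1/5
  d: [0/1, 2/5) ← scaled code falls here ✓
  a: [2/5, 3/5) 
  b: [3/5, 1/1) 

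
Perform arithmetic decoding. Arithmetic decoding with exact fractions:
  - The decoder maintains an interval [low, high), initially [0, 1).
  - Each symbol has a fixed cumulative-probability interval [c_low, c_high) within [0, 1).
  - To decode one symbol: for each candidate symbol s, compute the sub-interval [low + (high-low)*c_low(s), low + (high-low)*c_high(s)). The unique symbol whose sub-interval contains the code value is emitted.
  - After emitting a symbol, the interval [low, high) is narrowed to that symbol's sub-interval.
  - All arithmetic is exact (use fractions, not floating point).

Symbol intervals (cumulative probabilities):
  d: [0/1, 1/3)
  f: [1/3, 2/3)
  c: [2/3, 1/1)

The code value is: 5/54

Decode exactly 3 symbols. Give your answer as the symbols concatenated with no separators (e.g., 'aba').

Answer: ddc

Derivation:
Step 1: interval [0/1, 1/1), width = 1/1 - 0/1 = 1/1
  'd': [0/1 + 1/1*0/1, 0/1 + 1/1*1/3) = [0/1, 1/3) <- contains code 5/54
  'f': [0/1 + 1/1*1/3, 0/1 + 1/1*2/3) = [1/3, 2/3)
  'c': [0/1 + 1/1*2/3, 0/1 + 1/1*1/1) = [2/3, 1/1)
  emit 'd', narrow to [0/1, 1/3)
Step 2: interval [0/1, 1/3), width = 1/3 - 0/1 = 1/3
  'd': [0/1 + 1/3*0/1, 0/1 + 1/3*1/3) = [0/1, 1/9) <- contains code 5/54
  'f': [0/1 + 1/3*1/3, 0/1 + 1/3*2/3) = [1/9, 2/9)
  'c': [0/1 + 1/3*2/3, 0/1 + 1/3*1/1) = [2/9, 1/3)
  emit 'd', narrow to [0/1, 1/9)
Step 3: interval [0/1, 1/9), width = 1/9 - 0/1 = 1/9
  'd': [0/1 + 1/9*0/1, 0/1 + 1/9*1/3) = [0/1, 1/27)
  'f': [0/1 + 1/9*1/3, 0/1 + 1/9*2/3) = [1/27, 2/27)
  'c': [0/1 + 1/9*2/3, 0/1 + 1/9*1/1) = [2/27, 1/9) <- contains code 5/54
  emit 'c', narrow to [2/27, 1/9)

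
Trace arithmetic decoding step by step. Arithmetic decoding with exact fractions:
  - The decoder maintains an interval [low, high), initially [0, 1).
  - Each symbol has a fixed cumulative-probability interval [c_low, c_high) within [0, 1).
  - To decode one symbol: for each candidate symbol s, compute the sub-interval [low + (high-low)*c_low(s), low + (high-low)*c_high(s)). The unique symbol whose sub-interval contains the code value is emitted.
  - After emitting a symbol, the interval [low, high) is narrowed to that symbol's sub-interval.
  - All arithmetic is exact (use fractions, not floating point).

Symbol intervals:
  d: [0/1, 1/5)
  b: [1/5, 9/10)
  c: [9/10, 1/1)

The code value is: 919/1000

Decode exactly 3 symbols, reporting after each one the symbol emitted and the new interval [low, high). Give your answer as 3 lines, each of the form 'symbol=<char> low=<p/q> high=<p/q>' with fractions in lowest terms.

Answer: symbol=c low=9/10 high=1/1
symbol=d low=9/10 high=23/25
symbol=c low=459/500 high=23/25

Derivation:
Step 1: interval [0/1, 1/1), width = 1/1 - 0/1 = 1/1
  'd': [0/1 + 1/1*0/1, 0/1 + 1/1*1/5) = [0/1, 1/5)
  'b': [0/1 + 1/1*1/5, 0/1 + 1/1*9/10) = [1/5, 9/10)
  'c': [0/1 + 1/1*9/10, 0/1 + 1/1*1/1) = [9/10, 1/1) <- contains code 919/1000
  emit 'c', narrow to [9/10, 1/1)
Step 2: interval [9/10, 1/1), width = 1/1 - 9/10 = 1/10
  'd': [9/10 + 1/10*0/1, 9/10 + 1/10*1/5) = [9/10, 23/25) <- contains code 919/1000
  'b': [9/10 + 1/10*1/5, 9/10 + 1/10*9/10) = [23/25, 99/100)
  'c': [9/10 + 1/10*9/10, 9/10 + 1/10*1/1) = [99/100, 1/1)
  emit 'd', narrow to [9/10, 23/25)
Step 3: interval [9/10, 23/25), width = 23/25 - 9/10 = 1/50
  'd': [9/10 + 1/50*0/1, 9/10 + 1/50*1/5) = [9/10, 113/125)
  'b': [9/10 + 1/50*1/5, 9/10 + 1/50*9/10) = [113/125, 459/500)
  'c': [9/10 + 1/50*9/10, 9/10 + 1/50*1/1) = [459/500, 23/25) <- contains code 919/1000
  emit 'c', narrow to [459/500, 23/25)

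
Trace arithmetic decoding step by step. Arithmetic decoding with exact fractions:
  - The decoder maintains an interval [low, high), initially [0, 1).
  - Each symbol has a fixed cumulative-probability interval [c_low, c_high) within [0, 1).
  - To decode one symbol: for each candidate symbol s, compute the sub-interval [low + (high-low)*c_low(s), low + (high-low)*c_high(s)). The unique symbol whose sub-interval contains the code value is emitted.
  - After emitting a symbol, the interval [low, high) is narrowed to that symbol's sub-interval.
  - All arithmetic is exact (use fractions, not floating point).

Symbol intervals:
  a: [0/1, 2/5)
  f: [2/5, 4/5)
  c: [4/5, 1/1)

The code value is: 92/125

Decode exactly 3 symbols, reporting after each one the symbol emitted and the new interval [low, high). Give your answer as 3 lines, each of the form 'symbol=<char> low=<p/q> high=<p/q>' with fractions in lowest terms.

Step 1: interval [0/1, 1/1), width = 1/1 - 0/1 = 1/1
  'a': [0/1 + 1/1*0/1, 0/1 + 1/1*2/5) = [0/1, 2/5)
  'f': [0/1 + 1/1*2/5, 0/1 + 1/1*4/5) = [2/5, 4/5) <- contains code 92/125
  'c': [0/1 + 1/1*4/5, 0/1 + 1/1*1/1) = [4/5, 1/1)
  emit 'f', narrow to [2/5, 4/5)
Step 2: interval [2/5, 4/5), width = 4/5 - 2/5 = 2/5
  'a': [2/5 + 2/5*0/1, 2/5 + 2/5*2/5) = [2/5, 14/25)
  'f': [2/5 + 2/5*2/5, 2/5 + 2/5*4/5) = [14/25, 18/25)
  'c': [2/5 + 2/5*4/5, 2/5 + 2/5*1/1) = [18/25, 4/5) <- contains code 92/125
  emit 'c', narrow to [18/25, 4/5)
Step 3: interval [18/25, 4/5), width = 4/5 - 18/25 = 2/25
  'a': [18/25 + 2/25*0/1, 18/25 + 2/25*2/5) = [18/25, 94/125) <- contains code 92/125
  'f': [18/25 + 2/25*2/5, 18/25 + 2/25*4/5) = [94/125, 98/125)
  'c': [18/25 + 2/25*4/5, 18/25 + 2/25*1/1) = [98/125, 4/5)
  emit 'a', narrow to [18/25, 94/125)

Answer: symbol=f low=2/5 high=4/5
symbol=c low=18/25 high=4/5
symbol=a low=18/25 high=94/125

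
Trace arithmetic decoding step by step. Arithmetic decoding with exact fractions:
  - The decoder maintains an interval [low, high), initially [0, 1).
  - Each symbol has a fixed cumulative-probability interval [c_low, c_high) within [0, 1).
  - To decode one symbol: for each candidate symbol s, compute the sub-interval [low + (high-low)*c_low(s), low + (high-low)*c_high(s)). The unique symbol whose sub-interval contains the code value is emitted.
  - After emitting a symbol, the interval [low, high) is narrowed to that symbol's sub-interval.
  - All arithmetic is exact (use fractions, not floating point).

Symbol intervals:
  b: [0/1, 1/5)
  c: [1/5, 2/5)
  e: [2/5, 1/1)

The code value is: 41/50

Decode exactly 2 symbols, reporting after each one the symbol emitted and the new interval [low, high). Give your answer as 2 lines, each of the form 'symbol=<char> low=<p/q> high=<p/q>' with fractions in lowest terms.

Step 1: interval [0/1, 1/1), width = 1/1 - 0/1 = 1/1
  'b': [0/1 + 1/1*0/1, 0/1 + 1/1*1/5) = [0/1, 1/5)
  'c': [0/1 + 1/1*1/5, 0/1 + 1/1*2/5) = [1/5, 2/5)
  'e': [0/1 + 1/1*2/5, 0/1 + 1/1*1/1) = [2/5, 1/1) <- contains code 41/50
  emit 'e', narrow to [2/5, 1/1)
Step 2: interval [2/5, 1/1), width = 1/1 - 2/5 = 3/5
  'b': [2/5 + 3/5*0/1, 2/5 + 3/5*1/5) = [2/5, 13/25)
  'c': [2/5 + 3/5*1/5, 2/5 + 3/5*2/5) = [13/25, 16/25)
  'e': [2/5 + 3/5*2/5, 2/5 + 3/5*1/1) = [16/25, 1/1) <- contains code 41/50
  emit 'e', narrow to [16/25, 1/1)

Answer: symbol=e low=2/5 high=1/1
symbol=e low=16/25 high=1/1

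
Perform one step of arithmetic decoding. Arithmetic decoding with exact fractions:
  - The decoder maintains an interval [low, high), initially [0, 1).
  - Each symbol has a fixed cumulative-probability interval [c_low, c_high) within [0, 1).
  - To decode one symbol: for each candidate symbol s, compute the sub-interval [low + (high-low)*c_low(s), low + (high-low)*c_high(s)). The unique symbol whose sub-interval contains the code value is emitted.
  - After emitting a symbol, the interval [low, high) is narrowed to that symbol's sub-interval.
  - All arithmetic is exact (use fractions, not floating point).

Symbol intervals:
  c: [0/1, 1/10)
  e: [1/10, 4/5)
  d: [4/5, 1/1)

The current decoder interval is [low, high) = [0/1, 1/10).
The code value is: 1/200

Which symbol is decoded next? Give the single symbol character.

Interval width = high − low = 1/10 − 0/1 = 1/10
Scaled code = (code − low) / width = (1/200 − 0/1) / 1/10 = 1/20
  c: [0/1, 1/10) ← scaled code falls here ✓
  e: [1/10, 4/5) 
  d: [4/5, 1/1) 

Answer: c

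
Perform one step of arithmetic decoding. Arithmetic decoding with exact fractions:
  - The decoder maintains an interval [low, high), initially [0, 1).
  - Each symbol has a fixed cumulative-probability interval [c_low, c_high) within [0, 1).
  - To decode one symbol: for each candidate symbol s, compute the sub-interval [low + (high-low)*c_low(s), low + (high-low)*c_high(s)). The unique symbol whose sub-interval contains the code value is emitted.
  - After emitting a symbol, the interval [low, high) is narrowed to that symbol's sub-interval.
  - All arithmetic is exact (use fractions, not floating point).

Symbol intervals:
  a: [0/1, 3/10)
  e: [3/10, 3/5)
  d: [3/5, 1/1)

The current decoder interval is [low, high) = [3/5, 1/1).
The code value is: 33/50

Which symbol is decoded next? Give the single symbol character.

Answer: a

Derivation:
Interval width = high − low = 1/1 − 3/5 = 2/5
Scaled code = (code − low) / width = (33/50 − 3/5) / 2/5 = 3/20
  a: [0/1, 3/10) ← scaled code falls here ✓
  e: [3/10, 3/5) 
  d: [3/5, 1/1) 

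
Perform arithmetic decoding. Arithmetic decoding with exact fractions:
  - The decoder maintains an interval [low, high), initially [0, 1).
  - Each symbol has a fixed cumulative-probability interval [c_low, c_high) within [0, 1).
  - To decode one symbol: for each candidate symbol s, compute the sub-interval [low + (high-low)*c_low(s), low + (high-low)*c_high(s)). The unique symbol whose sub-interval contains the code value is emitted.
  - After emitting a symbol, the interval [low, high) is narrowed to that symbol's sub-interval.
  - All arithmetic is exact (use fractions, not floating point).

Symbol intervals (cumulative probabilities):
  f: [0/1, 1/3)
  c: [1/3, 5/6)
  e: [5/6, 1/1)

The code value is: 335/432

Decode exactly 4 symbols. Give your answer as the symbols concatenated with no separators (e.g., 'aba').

Step 1: interval [0/1, 1/1), width = 1/1 - 0/1 = 1/1
  'f': [0/1 + 1/1*0/1, 0/1 + 1/1*1/3) = [0/1, 1/3)
  'c': [0/1 + 1/1*1/3, 0/1 + 1/1*5/6) = [1/3, 5/6) <- contains code 335/432
  'e': [0/1 + 1/1*5/6, 0/1 + 1/1*1/1) = [5/6, 1/1)
  emit 'c', narrow to [1/3, 5/6)
Step 2: interval [1/3, 5/6), width = 5/6 - 1/3 = 1/2
  'f': [1/3 + 1/2*0/1, 1/3 + 1/2*1/3) = [1/3, 1/2)
  'c': [1/3 + 1/2*1/3, 1/3 + 1/2*5/6) = [1/2, 3/4)
  'e': [1/3 + 1/2*5/6, 1/3 + 1/2*1/1) = [3/4, 5/6) <- contains code 335/432
  emit 'e', narrow to [3/4, 5/6)
Step 3: interval [3/4, 5/6), width = 5/6 - 3/4 = 1/12
  'f': [3/4 + 1/12*0/1, 3/4 + 1/12*1/3) = [3/4, 7/9) <- contains code 335/432
  'c': [3/4 + 1/12*1/3, 3/4 + 1/12*5/6) = [7/9, 59/72)
  'e': [3/4 + 1/12*5/6, 3/4 + 1/12*1/1) = [59/72, 5/6)
  emit 'f', narrow to [3/4, 7/9)
Step 4: interval [3/4, 7/9), width = 7/9 - 3/4 = 1/36
  'f': [3/4 + 1/36*0/1, 3/4 + 1/36*1/3) = [3/4, 41/54)
  'c': [3/4 + 1/36*1/3, 3/4 + 1/36*5/6) = [41/54, 167/216)
  'e': [3/4 + 1/36*5/6, 3/4 + 1/36*1/1) = [167/216, 7/9) <- contains code 335/432
  emit 'e', narrow to [167/216, 7/9)

Answer: cefe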